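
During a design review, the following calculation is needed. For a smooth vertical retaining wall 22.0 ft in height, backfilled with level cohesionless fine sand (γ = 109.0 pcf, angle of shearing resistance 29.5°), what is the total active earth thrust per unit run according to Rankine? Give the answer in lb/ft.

8970 lb/ft

K_a = tan²(45° − φ/2) = 0.3401.
P_a = ½ K_a γ H² = 0.5 × 0.3401 × 109.0 × 22.0² = 8971 lb/ft.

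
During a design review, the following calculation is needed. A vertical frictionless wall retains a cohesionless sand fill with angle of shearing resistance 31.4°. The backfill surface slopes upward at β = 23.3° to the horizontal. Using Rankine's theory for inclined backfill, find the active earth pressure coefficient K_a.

K_a = cos β · (cos β − √(cos²β − cos²φ)) / (cos β + √(cos²β − cos²φ)).
cos β = 0.9184, cos φ = 0.8536, √(cos²β − cos²φ) = 0.3391.
K_a = 0.9184 × (0.9184 − 0.3391)/(0.9184 + 0.3391) = 0.4231.

0.423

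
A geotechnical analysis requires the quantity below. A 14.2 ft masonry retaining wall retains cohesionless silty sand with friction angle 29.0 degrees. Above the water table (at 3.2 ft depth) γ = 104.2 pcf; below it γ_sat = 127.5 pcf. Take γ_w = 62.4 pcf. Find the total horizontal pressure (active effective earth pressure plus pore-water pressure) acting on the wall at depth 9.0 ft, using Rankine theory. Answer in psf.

609 psf

K_a = (1 − sin φ)/(1 + sin φ) = 0.3470.
γ' = 127.5 − 62.4 = 65.10 pcf.
Effective vertical stress at 9.0 ft: σ'_v = 104.2×3.2 + 65.10×5.80 = 711.0 psf.
σ'_h = K_a σ'_v = 0.3470 × 711.0 = 246.7 psf; u = γ_w × 5.80 = 361.9 psf.
Total σ_h = 246.7 + 361.9 = 608.6 psf.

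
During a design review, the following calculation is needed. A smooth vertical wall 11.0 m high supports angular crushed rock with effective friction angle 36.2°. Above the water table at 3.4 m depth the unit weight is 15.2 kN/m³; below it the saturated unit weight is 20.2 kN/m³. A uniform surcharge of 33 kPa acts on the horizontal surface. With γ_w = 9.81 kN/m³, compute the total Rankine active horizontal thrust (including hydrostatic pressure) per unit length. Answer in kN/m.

578 kN/m

K_a = tan²(45° − φ/2) = 0.2574.
γ' = 20.2 − 9.81 = 10.39 kN/m³. h₂ = H − d_w = 7.6 m.
σ'_h: at surface K_a·q = 8.494; at WT K_a(q+γd_w) = 21.80; at base K_a(q+γd_w+γ'h₂) = 42.12 kPa.
P₁ = ½(8.494+21.80)×3.4 = 51.49; P₂ = ½(21.80+42.12)×7.6 = 242.9; P_w = ½γ_w h₂² = 283.3.
Total = 51.49+242.9+283.3 = 577.7 kN/m.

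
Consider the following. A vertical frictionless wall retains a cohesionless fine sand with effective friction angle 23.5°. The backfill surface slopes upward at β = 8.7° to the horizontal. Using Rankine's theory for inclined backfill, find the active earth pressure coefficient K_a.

K_a = cos β · (cos β − √(cos²β − cos²φ)) / (cos β + √(cos²β − cos²φ)).
cos β = 0.9885, cos φ = 0.9171, √(cos²β − cos²φ) = 0.3689.
K_a = 0.9885 × (0.9885 − 0.3689)/(0.9885 + 0.3689) = 0.4512.

0.451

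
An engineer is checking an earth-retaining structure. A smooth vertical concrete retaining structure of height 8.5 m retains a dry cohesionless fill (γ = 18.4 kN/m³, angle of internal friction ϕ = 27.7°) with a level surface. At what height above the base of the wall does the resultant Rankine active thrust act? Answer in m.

2.83 m

K_a = 0.3653.
The pressure distribution is triangular, so the resultant acts at H/3 above the base = 8.5/3 = 2.833 m.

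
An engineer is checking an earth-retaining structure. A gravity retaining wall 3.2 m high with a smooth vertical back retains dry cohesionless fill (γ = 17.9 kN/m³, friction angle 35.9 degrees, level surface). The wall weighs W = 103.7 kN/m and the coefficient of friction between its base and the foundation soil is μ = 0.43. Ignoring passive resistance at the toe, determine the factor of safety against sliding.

K_a = tan²(45° − 35.9°/2) = 0.2607.
P_a = ½K_aγH² = 0.5×0.2607×17.9×3.2² = 23.90 kN/m, acting at H/3 = 1.067 m above the base.
FS_sliding = μW / P_a = 0.43×103.7 / 23.90 = 1.866.

1.87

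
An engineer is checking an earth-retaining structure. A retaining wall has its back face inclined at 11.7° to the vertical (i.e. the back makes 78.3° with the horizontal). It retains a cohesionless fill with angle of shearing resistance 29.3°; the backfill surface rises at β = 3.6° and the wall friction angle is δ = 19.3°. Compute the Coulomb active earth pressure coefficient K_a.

K_a = sin²(α+φ) / [sin²α · sin(α−δ) · (1 + √{sin(φ+δ)sin(φ−β) / (sin(α−δ)sin(α+β))})²].
With α = 78.3°, φ = 29.3°, δ = 19.3°, β = 3.6°: K_a = 0.4217.

0.422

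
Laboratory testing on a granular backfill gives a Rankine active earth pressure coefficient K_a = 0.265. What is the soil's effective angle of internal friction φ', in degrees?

35.5°

K_a = tan²(45° − φ/2) ⇒ 45° − φ/2 = arctan(√0.265) = 27.24°.
φ = 2(45° − 27.24°) = 35.52°.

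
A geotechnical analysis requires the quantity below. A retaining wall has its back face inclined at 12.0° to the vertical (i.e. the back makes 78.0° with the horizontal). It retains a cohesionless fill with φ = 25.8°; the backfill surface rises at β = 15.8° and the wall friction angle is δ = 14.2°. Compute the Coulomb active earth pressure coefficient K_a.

K_a = sin²(α+φ) / [sin²α · sin(α−δ) · (1 + √{sin(φ+δ)sin(φ−β) / (sin(α−δ)sin(α+β))})²].
With α = 78.0°, φ = 25.8°, δ = 14.2°, β = 15.8°: K_a = 0.6000.

0.600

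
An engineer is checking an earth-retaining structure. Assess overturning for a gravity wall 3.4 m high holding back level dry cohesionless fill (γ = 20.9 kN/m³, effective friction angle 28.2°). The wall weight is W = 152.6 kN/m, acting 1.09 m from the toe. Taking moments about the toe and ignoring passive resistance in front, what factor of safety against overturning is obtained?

K_a = tan²(45° − 28.2°/2) = 0.3582.
P_a = ½K_aγH² = 0.5×0.3582×20.9×3.4² = 43.27 kN/m, acting at H/3 = 1.133 m above the base.
Overturning moment M_o = P_a × H/3 = 43.27 × 1.133 = 49.04.
Resisting moment M_r = W × 1.09 = 152.6 × 1.09 = 166.3.
FS_overturning = M_r/M_o = 166.3/49.04 = 3.392.

3.39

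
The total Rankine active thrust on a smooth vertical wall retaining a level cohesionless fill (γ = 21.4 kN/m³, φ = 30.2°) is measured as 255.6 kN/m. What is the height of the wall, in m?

K_a = 0.3307. P_a = ½ K_a γ H² ⇒ H = √(2P_a/(K_a γ)).
H = √(2×255.6/(0.3307×21.4)) = 8.500 m.

8.50 m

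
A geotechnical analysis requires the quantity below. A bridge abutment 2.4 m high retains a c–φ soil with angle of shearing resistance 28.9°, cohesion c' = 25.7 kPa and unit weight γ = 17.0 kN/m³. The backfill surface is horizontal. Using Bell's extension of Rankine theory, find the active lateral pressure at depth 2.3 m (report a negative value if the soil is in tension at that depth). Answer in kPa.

-16.7 kPa

K_a = (1 − sin φ)/(1 + sin φ) = 0.3484.
σ_a = K_a γ z − 2c√K_a = 0.3484×17.0×2.3 − 2×25.7×0.5902 = -16.72 kPa.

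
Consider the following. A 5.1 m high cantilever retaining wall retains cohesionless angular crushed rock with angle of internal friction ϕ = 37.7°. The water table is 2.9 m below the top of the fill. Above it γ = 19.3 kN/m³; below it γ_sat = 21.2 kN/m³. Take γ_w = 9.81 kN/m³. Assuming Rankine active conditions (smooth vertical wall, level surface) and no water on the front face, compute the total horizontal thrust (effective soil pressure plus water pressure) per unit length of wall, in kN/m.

K_a = tan²(45° − φ/2) = 0.2411.
γ' = 21.2 − 9.81 = 11.39 kN/m³. Depth below WT = 2.2 m.
σ'_h at WT = K_a γ d_w = 13.49 kPa; at base = 13.49 + K_a γ' × 2.2 = 19.53 kPa.
P₁ (0–2.9 m) = ½×13.49×2.9 = 19.56. P₂ (2.9–5.1 m) = ½(13.49+19.53)×2.2 = 36.33.
P_w = ½ γ_w h₂² = 0.5×9.81×2.2² = 23.74. Total = 19.56+36.33+23.74 = 79.63 kN/m.

79.6 kN/m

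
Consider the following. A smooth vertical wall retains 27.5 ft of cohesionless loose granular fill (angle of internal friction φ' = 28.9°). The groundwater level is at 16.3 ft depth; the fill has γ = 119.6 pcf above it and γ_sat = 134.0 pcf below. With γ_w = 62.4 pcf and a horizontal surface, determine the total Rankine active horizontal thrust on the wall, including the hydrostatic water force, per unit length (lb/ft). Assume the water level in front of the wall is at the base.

18600 lb/ft

K_a = tan²(45° − φ/2) = 0.3484.
γ' = 134.0 − 62.4 = 71.60 pcf. Depth below WT = 11.2 ft.
σ'_h at WT = K_a γ d_w = 679.1 psf; at base = 679.1 + K_a γ' × 11.2 = 958.5 psf.
P₁ (0–16.3 ft) = ½×679.1×16.3 = 5535. P₂ (16.3–27.5 ft) = ½(679.1+958.5)×11.2 = 9171.
P_w = ½ γ_w h₂² = 0.5×62.4×11.2² = 3914. Total = 5535+9171+3914 = 18620 lb/ft.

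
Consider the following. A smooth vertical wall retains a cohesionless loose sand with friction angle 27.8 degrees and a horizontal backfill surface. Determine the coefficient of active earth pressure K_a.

K_a = tan²(45° − φ/2) = tan²(31.10°) = 0.3639.

0.364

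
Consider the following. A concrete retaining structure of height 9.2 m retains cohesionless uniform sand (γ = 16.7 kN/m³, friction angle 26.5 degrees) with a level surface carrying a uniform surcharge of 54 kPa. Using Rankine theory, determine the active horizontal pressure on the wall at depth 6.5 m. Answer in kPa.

62.2 kPa

K_a = (1 − sin φ)/(1 + sin φ) = 0.3829.
σ_v = γz + q = 16.7 × 6.5 + 54 = 162.6 kPa.
σ_h = K_a σ_v = 0.3829 × 162.6 = 62.25 kPa.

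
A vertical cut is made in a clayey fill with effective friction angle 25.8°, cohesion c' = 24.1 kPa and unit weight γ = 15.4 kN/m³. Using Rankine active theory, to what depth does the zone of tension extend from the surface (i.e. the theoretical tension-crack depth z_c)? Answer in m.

4.99 m

K_a = tan²(45° − 25.8°/2) = 0.3935; √K_a = 0.6273.
The active pressure is zero where K_a γ z = 2c√K_a, so z_c = 2c/(γ√K_a) = 2×24.1/(15.4×0.6273) = 4.989 m.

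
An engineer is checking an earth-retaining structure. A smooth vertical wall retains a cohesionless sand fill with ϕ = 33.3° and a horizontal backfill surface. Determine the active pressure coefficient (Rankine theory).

0.291

K_a = tan²(45° − φ/2) = tan²(28.35°) = 0.2911.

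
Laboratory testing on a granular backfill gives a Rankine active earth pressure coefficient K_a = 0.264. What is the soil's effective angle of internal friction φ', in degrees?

35.6°

K_a = tan²(45° − φ/2) ⇒ 45° − φ/2 = arctan(√0.264) = 27.19°.
φ = 2(45° − 27.19°) = 35.61°.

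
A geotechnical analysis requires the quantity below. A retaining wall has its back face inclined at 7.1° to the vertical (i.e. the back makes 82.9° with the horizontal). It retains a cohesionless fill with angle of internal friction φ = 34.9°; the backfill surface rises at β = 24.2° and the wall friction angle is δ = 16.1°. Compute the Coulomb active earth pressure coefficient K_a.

0.438

K_a = sin²(α+φ) / [sin²α · sin(α−δ) · (1 + √{sin(φ+δ)sin(φ−β) / (sin(α−δ)sin(α+β))})²].
With α = 82.9°, φ = 34.9°, δ = 16.1°, β = 24.2°: K_a = 0.4378.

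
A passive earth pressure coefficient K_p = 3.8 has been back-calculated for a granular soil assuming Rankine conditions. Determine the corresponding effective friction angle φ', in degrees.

K_p = (1+sin φ)/(1−sin φ) ⇒ sin φ = (K_p − 1)/(K_p + 1) = 0.5833.
φ = arcsin(0.5833) = 35.69°.

35.7°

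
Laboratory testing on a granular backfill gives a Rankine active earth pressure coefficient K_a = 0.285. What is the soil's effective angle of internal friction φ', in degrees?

K_a = tan²(45° − φ/2) ⇒ 45° − φ/2 = arctan(√0.285) = 28.10°.
φ = 2(45° − 28.10°) = 33.81°.

33.8°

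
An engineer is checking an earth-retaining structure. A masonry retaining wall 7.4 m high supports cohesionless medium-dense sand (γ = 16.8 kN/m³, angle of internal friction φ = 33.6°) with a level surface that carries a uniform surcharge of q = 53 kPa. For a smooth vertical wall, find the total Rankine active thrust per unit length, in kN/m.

245 kN/m

K_a = tan²(45° − φ/2) = 0.2875.
Soil triangle: ½ K_a γ H² = 0.5×0.2875×16.8×7.4² = 132.2 kN/m.
Surcharge rectangle: K_a q H = 0.2875×53×7.4 = 112.8 kN/m.
Total = 132.2 + 112.8 = 245.0 kN/m.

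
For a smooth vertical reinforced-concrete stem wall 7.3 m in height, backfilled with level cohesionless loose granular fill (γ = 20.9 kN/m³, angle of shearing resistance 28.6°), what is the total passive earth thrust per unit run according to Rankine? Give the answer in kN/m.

1580 kN/m

K_p = tan²(45° + φ/2) = 2.837.
P_p = ½ K_p γ H² = 0.5 × 2.837 × 20.9 × 7.3² = 1580 kN/m.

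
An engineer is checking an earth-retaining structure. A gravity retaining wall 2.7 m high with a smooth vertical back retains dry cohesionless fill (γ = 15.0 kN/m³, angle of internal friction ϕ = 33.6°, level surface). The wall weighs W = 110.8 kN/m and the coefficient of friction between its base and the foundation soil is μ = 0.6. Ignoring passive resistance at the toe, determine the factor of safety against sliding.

K_a = tan²(45° − 33.6°/2) = 0.2875.
P_a = ½K_aγH² = 0.5×0.2875×15.0×2.7² = 15.72 kN/m, acting at H/3 = 0.9000 m above the base.
FS_sliding = μW / P_a = 0.6×110.8 / 15.72 = 4.229.

4.23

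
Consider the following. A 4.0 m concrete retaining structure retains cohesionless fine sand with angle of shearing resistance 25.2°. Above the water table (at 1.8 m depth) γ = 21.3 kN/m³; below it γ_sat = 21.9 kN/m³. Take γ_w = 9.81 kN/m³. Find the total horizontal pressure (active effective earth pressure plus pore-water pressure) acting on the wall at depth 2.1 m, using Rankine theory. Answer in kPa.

K_a = (1 − sin φ)/(1 + sin φ) = 0.4027.
γ' = 21.9 − 9.81 = 12.09 kN/m³.
Effective vertical stress at 2.1 m: σ'_v = 21.3×1.8 + 12.09×0.300 = 41.97 kPa.
σ'_h = K_a σ'_v = 0.4027 × 41.97 = 16.90 kPa; u = γ_w × 0.300 = 2.943 kPa.
Total σ_h = 16.90 + 2.943 = 19.84 kPa.

19.8 kPa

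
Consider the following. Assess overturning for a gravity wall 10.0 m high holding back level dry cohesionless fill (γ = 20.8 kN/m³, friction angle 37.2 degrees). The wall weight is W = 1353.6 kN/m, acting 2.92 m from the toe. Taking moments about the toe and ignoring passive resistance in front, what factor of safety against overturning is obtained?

4.63

K_a = tan²(45° − 37.2°/2) = 0.2464.
P_a = ½K_aγH² = 0.5×0.2464×20.8×10.0² = 256.3 kN/m, acting at H/3 = 3.333 m above the base.
Overturning moment M_o = P_a × H/3 = 256.3 × 3.333 = 854.2.
Resisting moment M_r = W × 2.92 = 1353.6 × 2.92 = 3953.
FS_overturning = M_r/M_o = 3953/854.2 = 4.627.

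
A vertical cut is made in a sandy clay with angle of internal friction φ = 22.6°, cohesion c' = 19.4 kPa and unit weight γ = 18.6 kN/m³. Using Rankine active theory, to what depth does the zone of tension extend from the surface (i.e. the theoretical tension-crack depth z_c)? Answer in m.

K_a = tan²(45° − 22.6°/2) = 0.4448; √K_a = 0.6669.
The active pressure is zero where K_a γ z = 2c√K_a, so z_c = 2c/(γ√K_a) = 2×19.4/(18.6×0.6669) = 3.128 m.

3.13 m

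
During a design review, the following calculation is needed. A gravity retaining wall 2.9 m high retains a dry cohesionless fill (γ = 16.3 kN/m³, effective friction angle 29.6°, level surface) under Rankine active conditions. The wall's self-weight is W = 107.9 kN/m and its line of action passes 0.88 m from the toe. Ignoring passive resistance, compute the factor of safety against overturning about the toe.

K_a = tan²(45° − 29.6°/2) = 0.3387.
P_a = ½K_aγH² = 0.5×0.3387×16.3×2.9² = 23.22 kN/m, acting at H/3 = 0.9667 m above the base.
Overturning moment M_o = P_a × H/3 = 23.22 × 0.9667 = 22.44.
Resisting moment M_r = W × 0.88 = 107.9 × 0.88 = 94.95.
FS_overturning = M_r/M_o = 94.95/22.44 = 4.231.

4.23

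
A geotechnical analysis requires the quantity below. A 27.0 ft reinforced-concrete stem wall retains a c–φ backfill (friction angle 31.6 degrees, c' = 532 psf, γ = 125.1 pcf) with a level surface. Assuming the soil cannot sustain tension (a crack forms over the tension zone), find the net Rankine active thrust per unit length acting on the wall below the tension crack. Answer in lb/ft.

K_a = 0.3123; √K_a = 0.5589.
Tension-crack depth z_c = 2c/(γ√K_a) = 2×532/(125.1×0.5589) = 15.22 ft.
σ_a at base = K_a γ H − 2c√K_a = 0.3123×125.1×27.0 − 2×532×0.5589 = 460.4 psf.
P_a = ½ × 460.4 × (H − z_c) = 0.5×460.4×11.78 = 2712 lb/ft.

2710 lb/ft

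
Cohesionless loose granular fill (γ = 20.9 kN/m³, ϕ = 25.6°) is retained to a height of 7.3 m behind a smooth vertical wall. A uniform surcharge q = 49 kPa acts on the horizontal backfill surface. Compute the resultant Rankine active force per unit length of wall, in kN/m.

363 kN/m

K_a = tan²(45° − φ/2) = 0.3966.
Soil triangle: ½ K_a γ H² = 0.5×0.3966×20.9×7.3² = 220.8 kN/m.
Surcharge rectangle: K_a q H = 0.3966×49×7.3 = 141.9 kN/m.
Total = 220.8 + 141.9 = 362.7 kN/m.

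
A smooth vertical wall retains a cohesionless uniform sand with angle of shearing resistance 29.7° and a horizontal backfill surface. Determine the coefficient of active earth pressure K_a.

K_a = tan²(45° − φ/2) = tan²(30.15°) = 0.3374.

0.337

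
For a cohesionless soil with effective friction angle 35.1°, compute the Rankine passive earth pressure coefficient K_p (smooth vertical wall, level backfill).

3.71

K_p = (1 + sin φ)/(1 − sin φ) = tan²(45° + 35.1°/2) = 3.706.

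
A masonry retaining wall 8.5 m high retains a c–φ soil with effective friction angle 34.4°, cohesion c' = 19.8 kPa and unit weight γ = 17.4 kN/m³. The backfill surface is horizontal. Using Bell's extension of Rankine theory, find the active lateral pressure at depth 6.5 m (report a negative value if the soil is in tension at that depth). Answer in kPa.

K_a = (1 − sin φ)/(1 + sin φ) = 0.2780.
σ_a = K_a γ z − 2c√K_a = 0.2780×17.4×6.5 − 2×19.8×0.5272 = 10.56 kPa.

10.6 kPa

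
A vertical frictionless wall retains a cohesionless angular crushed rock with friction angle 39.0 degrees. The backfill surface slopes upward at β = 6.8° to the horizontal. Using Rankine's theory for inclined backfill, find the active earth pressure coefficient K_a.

K_a = cos β · (cos β − √(cos²β − cos²φ)) / (cos β + √(cos²β − cos²φ)).
cos β = 0.9930, cos φ = 0.7771, √(cos²β − cos²φ) = 0.6181.
K_a = 0.9930 × (0.9930 − 0.6181)/(0.9930 + 0.6181) = 0.2311.

0.231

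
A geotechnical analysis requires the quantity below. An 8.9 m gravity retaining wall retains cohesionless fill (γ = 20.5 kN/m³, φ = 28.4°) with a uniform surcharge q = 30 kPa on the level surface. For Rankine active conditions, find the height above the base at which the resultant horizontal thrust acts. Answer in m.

K_a = 0.3554.
Triangular part P₁ = ½K_aγH² = 288.5 at H/3 = 2.967 m; rectangular part P₂ = K_a q H = 94.88 at H/2 = 4.450 m.
ȳ = (P₁·2.967 + P₂·4.450)/(P₁+P₂) = 3.334 m.

3.33 m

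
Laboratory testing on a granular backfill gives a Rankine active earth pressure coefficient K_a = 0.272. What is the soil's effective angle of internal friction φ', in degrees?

K_a = tan²(45° − φ/2) ⇒ 45° − φ/2 = arctan(√0.272) = 27.54°.
φ = 2(45° − 27.54°) = 34.91°.

34.9°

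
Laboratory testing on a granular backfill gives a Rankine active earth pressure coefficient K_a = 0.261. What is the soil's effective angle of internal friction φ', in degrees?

K_a = tan²(45° − φ/2) ⇒ 45° − φ/2 = arctan(√0.261) = 27.06°.
φ = 2(45° − 27.06°) = 35.88°.

35.9°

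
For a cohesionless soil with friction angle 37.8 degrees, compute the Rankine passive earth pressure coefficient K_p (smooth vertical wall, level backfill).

K_p = (1 + sin φ)/(1 − sin φ) = tan²(45° + 37.8°/2) = 4.167.

4.17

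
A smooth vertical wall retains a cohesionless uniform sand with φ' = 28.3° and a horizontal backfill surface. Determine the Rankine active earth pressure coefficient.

0.357

K_a = (1 − sin φ)/(1 + sin φ) = (1 − sin 28.3°)/(1 + sin 28.3°) = 0.3568.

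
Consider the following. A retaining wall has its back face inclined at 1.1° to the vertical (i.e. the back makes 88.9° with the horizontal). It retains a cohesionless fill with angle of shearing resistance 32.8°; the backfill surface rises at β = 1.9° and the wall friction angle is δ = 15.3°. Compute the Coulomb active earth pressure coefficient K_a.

K_a = sin²(α+φ) / [sin²α · sin(α−δ) · (1 + √{sin(φ+δ)sin(φ−β) / (sin(α−δ)sin(α+β))})²].
With α = 88.9°, φ = 32.8°, δ = 15.3°, β = 1.9°: K_a = 0.2837.

0.284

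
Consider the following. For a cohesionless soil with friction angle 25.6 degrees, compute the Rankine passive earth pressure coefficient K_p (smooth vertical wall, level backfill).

2.52

K_p = (1 + sin φ)/(1 − sin φ) = tan²(45° + 25.6°/2) = 2.522.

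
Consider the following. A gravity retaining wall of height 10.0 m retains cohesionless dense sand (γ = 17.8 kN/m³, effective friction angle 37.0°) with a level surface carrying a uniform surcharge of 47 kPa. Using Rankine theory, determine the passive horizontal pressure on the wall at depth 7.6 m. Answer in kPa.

733 kPa

K_p = (1 + sin φ)/(1 − sin φ) = 4.023.
σ_v = γz + q = 17.8 × 7.6 + 47 = 182.3 kPa.
σ_h = K_p σ_v = 4.023 × 182.3 = 733.3 kPa.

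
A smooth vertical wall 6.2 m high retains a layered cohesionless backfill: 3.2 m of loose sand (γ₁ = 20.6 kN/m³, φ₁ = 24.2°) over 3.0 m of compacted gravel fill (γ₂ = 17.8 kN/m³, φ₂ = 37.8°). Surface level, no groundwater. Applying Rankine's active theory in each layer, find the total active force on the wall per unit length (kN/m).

111 kN/m

K_a1 = tan²(45°−24.2°/2) = 0.4185; K_a2 = tan²(45°−37.8°/2) = 0.2400.
Layer 1: σ at base = K_a1 γ₁ h₁ = 27.59 kPa; P₁ = ½×27.59×3.2 = 44.14.
Layer 2: σ_v at top = γ₁h₁ = 65.92; σ_h top = K_a2×65.92 = 15.82; σ_h base = K_a2×(65.92+17.8×3.0) = 28.64.
P₂ = ½(15.82+28.64)×3.0 = 66.69. Total P_a = 44.14+66.69 = 110.8 kN/m.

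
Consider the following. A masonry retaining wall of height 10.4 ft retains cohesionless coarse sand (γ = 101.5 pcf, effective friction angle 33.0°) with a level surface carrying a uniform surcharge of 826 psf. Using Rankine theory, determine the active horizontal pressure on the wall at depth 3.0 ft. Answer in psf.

K_a = (1 − sin φ)/(1 + sin φ) = 0.2948.
σ_v = γz + q = 101.5 × 3.0 + 826 = 1130 psf.
σ_h = K_a σ_v = 0.2948 × 1130 = 333.3 psf.

333 psf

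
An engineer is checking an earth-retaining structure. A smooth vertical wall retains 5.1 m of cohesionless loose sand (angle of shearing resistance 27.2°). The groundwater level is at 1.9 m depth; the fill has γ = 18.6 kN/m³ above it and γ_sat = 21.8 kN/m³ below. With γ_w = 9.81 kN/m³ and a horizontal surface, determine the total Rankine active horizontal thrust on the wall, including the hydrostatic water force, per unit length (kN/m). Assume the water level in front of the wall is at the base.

K_a = tan²(45° − φ/2) = 0.3726.
γ' = 21.8 − 9.81 = 11.99 kN/m³. Depth below WT = 3.2 m.
σ'_h at WT = K_a γ d_w = 13.17 kPa; at base = 13.17 + K_a γ' × 3.2 = 27.46 kPa.
P₁ (0–1.9 m) = ½×13.17×1.9 = 12.51. P₂ (1.9–5.1 m) = ½(13.17+27.46)×3.2 = 65.01.
P_w = ½ γ_w h₂² = 0.5×9.81×3.2² = 50.23. Total = 12.51+65.01+50.23 = 127.7 kN/m.

128 kN/m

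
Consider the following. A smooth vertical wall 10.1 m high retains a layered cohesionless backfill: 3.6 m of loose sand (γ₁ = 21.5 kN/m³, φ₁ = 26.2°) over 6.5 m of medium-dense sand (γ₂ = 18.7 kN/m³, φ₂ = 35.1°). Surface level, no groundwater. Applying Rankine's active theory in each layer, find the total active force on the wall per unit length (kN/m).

K_a1 = tan²(45°−26.2°/2) = 0.3874; K_a2 = tan²(45°−35.1°/2) = 0.2698.
Layer 1: σ at base = K_a1 γ₁ h₁ = 29.99 kPa; P₁ = ½×29.99×3.6 = 53.98.
Layer 2: σ_v at top = γ₁h₁ = 77.40; σ_h top = K_a2×77.40 = 20.89; σ_h base = K_a2×(77.40+18.7×6.5) = 53.68.
P₂ = ½(20.89+53.68)×6.5 = 242.4. Total P_a = 53.98+242.4 = 296.3 kN/m.

296 kN/m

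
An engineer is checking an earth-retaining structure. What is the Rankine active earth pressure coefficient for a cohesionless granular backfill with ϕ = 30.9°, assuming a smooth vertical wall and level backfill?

0.321

K_a = tan²(45° − φ/2) = tan²(29.55°) = 0.3214.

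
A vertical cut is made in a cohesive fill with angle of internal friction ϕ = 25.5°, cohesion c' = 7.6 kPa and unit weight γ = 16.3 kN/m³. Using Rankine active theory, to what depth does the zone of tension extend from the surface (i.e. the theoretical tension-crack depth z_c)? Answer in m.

K_a = tan²(45° − 25.5°/2) = 0.3981; √K_a = 0.6310.
The active pressure is zero where K_a γ z = 2c√K_a, so z_c = 2c/(γ√K_a) = 2×7.6/(16.3×0.6310) = 1.478 m.

1.48 m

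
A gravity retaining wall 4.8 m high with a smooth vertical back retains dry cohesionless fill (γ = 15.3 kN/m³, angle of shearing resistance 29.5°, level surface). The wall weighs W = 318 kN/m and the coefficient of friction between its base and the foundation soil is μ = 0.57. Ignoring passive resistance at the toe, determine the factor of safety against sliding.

3.02

K_a = tan²(45° − 29.5°/2) = 0.3401.
P_a = ½K_aγH² = 0.5×0.3401×15.3×4.8² = 59.95 kN/m, acting at H/3 = 1.600 m above the base.
FS_sliding = μW / P_a = 0.57×318 / 59.95 = 3.024.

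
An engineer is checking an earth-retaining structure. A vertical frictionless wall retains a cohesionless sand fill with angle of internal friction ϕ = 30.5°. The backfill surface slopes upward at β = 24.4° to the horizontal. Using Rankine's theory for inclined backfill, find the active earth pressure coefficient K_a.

K_a = cos β · (cos β − √(cos²β − cos²φ)) / (cos β + √(cos²β − cos²φ)).
cos β = 0.9107, cos φ = 0.8616, √(cos²β − cos²φ) = 0.2949.
K_a = 0.9107 × (0.9107 − 0.2949)/(0.9107 + 0.2949) = 0.4652.

0.465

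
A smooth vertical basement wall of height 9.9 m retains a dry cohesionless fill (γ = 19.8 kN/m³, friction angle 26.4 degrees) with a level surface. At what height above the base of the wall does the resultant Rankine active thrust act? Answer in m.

K_a = 0.3844.
The pressure distribution is triangular, so the resultant acts at H/3 above the base = 9.9/3 = 3.300 m.

3.30 m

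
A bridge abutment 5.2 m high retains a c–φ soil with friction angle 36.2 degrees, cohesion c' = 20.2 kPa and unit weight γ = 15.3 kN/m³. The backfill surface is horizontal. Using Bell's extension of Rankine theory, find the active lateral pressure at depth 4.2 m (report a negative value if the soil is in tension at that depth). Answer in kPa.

-3.96 kPa

K_a = (1 − sin φ)/(1 + sin φ) = 0.2574.
σ_a = K_a γ z − 2c√K_a = 0.2574×15.3×4.2 − 2×20.2×0.5073 = -3.957 kPa.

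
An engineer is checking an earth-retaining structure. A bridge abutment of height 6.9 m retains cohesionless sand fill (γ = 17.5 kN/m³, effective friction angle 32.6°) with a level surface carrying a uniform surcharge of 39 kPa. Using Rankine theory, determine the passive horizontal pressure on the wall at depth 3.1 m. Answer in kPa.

311 kPa

K_p = (1 + sin φ)/(1 − sin φ) = 3.336.
σ_v = γz + q = 17.5 × 3.1 + 39 = 93.25 kPa.
σ_h = K_p σ_v = 3.336 × 93.25 = 311.1 kPa.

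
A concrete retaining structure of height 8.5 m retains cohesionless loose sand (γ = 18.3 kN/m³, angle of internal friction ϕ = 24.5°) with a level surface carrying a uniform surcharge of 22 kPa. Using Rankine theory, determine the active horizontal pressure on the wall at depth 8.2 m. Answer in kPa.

71.2 kPa

K_a = (1 − sin φ)/(1 + sin φ) = 0.4137.
σ_v = γz + q = 18.3 × 8.2 + 22 = 172.1 kPa.
σ_h = K_a σ_v = 0.4137 × 172.1 = 71.19 kPa.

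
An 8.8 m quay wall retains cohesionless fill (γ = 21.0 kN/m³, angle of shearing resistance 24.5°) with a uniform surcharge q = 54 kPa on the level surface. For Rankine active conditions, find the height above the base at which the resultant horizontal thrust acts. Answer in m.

3.47 m

K_a = 0.4137.
Triangular part P₁ = ½K_aγH² = 336.4 at H/3 = 2.933 m; rectangular part P₂ = K_a q H = 196.6 at H/2 = 4.400 m.
ȳ = (P₁·2.933 + P₂·4.400)/(P₁+P₂) = 3.474 m.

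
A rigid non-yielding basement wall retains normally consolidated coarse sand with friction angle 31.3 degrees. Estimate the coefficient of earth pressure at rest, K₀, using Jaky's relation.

K₀ = 1 − sin φ' = 1 − sin 31.3° = 0.4805.

0.480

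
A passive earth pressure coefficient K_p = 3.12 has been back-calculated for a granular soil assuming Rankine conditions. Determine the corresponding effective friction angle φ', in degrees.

31.0°

K_p = (1+sin φ)/(1−sin φ) ⇒ sin φ = (K_p − 1)/(K_p + 1) = 0.5146.
φ = arcsin(0.5146) = 30.97°.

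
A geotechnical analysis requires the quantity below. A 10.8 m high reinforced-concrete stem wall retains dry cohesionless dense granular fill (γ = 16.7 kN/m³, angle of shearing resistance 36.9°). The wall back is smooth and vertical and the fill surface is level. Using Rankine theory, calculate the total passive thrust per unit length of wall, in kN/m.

K_p = tan²(45° + φ/2) = 4.005.
P_p = ½ K_p γ H² = 0.5 × 4.005 × 16.7 × 10.8² = 3901 kN/m.

3900 kN/m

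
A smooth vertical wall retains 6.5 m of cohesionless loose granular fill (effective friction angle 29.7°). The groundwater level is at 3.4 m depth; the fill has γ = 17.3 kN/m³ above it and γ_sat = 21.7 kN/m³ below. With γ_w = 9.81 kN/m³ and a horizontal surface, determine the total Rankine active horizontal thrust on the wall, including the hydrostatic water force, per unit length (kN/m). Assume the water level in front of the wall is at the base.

K_a = tan²(45° − φ/2) = 0.3374.
γ' = 21.7 − 9.81 = 11.89 kN/m³. Depth below WT = 3.1 m.
σ'_h at WT = K_a γ d_w = 19.84 kPa; at base = 19.84 + K_a γ' × 3.1 = 32.28 kPa.
P₁ (0–3.4 m) = ½×19.84×3.4 = 33.74. P₂ (3.4–6.5 m) = ½(19.84+32.28)×3.1 = 80.79.
P_w = ½ γ_w h₂² = 0.5×9.81×3.1² = 47.14. Total = 33.74+80.79+47.14 = 161.7 kN/m.

162 kN/m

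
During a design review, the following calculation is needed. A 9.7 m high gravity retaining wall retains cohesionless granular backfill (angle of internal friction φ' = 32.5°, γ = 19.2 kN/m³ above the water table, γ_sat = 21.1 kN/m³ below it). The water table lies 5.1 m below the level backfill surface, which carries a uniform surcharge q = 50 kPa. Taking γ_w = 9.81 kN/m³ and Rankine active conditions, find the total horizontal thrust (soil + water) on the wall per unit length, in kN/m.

496 kN/m

K_a = tan²(45° − φ/2) = 0.3010.
γ' = 21.1 − 9.81 = 11.29 kN/m³. h₂ = H − d_w = 4.6 m.
σ'_h: at surface K_a·q = 15.05; at WT K_a(q+γd_w) = 44.52; at base K_a(q+γd_w+γ'h₂) = 60.15 kPa.
P₁ = ½(15.05+44.52)×5.1 = 151.9; P₂ = ½(44.52+60.15)×4.6 = 240.8; P_w = ½γ_w h₂² = 103.8.
Total = 151.9+240.8+103.8 = 496.4 kN/m.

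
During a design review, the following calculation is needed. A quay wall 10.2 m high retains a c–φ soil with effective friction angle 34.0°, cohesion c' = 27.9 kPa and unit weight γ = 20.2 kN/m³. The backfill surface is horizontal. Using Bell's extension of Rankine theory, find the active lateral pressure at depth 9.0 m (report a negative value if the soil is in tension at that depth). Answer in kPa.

21.7 kPa

K_a = (1 − sin φ)/(1 + sin φ) = 0.2827.
σ_a = K_a γ z − 2c√K_a = 0.2827×20.2×9.0 − 2×27.9×0.5317 = 21.73 kPa.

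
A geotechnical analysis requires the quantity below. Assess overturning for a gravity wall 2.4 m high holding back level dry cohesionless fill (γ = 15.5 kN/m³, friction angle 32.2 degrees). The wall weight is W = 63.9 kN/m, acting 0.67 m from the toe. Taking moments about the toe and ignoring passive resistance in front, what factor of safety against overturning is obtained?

3.93

K_a = tan²(45° − 32.2°/2) = 0.3047.
P_a = ½K_aγH² = 0.5×0.3047×15.5×2.4² = 13.60 kN/m, acting at H/3 = 0.8000 m above the base.
Overturning moment M_o = P_a × H/3 = 13.60 × 0.8000 = 10.88.
Resisting moment M_r = W × 0.67 = 63.9 × 0.67 = 42.81.
FS_overturning = M_r/M_o = 42.81/10.88 = 3.934.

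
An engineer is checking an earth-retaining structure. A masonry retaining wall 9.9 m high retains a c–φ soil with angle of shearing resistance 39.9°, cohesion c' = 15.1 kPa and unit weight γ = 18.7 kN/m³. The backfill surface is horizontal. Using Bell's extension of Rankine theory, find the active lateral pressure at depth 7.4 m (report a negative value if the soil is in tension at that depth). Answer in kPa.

K_a = (1 − sin φ)/(1 + sin φ) = 0.2184.
σ_a = K_a γ z − 2c√K_a = 0.2184×18.7×7.4 − 2×15.1×0.4674 = 16.11 kPa.

16.1 kPa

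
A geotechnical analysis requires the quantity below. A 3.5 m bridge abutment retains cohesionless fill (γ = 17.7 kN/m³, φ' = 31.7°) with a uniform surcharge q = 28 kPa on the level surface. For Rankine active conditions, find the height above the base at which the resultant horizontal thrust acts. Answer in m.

1.44 m

K_a = 0.3111.
Triangular part P₁ = ½K_aγH² = 33.72 at H/3 = 1.167 m; rectangular part P₂ = K_a q H = 30.48 at H/2 = 1.750 m.
ȳ = (P₁·1.167 + P₂·1.750)/(P₁+P₂) = 1.444 m.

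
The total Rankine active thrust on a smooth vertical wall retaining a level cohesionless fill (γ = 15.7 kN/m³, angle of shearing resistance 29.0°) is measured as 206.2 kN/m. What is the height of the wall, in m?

K_a = 0.3470. P_a = ½ K_a γ H² ⇒ H = √(2P_a/(K_a γ)).
H = √(2×206.2/(0.3470×15.7)) = 8.701 m.

8.70 m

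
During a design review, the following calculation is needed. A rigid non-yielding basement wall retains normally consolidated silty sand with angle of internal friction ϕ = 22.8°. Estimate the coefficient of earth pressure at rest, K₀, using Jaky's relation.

0.612

K₀ = 1 − sin φ' = 1 − sin 22.8° = 0.6125.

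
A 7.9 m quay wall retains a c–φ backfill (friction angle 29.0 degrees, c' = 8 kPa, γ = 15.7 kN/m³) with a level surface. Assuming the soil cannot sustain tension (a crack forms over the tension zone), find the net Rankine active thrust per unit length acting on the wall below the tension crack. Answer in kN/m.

K_a = 0.3470; √K_a = 0.5890.
Tension-crack depth z_c = 2c/(γ√K_a) = 2×8/(15.7×0.5890) = 1.730 m.
σ_a at base = K_a γ H − 2c√K_a = 0.3470×15.7×7.9 − 2×8×0.5890 = 33.61 kPa.
P_a = ½ × 33.61 × (H − z_c) = 0.5×33.61×6.170 = 103.7 kN/m.

104 kN/m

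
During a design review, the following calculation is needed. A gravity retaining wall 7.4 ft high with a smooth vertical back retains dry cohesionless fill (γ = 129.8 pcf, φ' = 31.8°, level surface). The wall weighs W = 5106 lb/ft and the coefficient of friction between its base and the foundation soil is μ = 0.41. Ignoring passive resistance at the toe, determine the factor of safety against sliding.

K_a = tan²(45° − 31.8°/2) = 0.3098.
P_a = ½K_aγH² = 0.5×0.3098×129.8×7.4² = 1101 lb/ft, acting at H/3 = 2.467 ft above the base.
FS_sliding = μW / P_a = 0.41×5106 / 1101 = 1.901.

1.90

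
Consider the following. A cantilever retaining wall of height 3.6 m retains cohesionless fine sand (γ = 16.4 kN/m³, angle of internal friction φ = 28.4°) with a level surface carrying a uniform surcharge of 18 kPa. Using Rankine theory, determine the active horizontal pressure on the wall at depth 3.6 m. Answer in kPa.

27.4 kPa

K_a = (1 − sin φ)/(1 + sin φ) = 0.3554.
σ_v = γz + q = 16.4 × 3.6 + 18 = 77.04 kPa.
σ_h = K_a σ_v = 0.3554 × 77.04 = 27.38 kPa.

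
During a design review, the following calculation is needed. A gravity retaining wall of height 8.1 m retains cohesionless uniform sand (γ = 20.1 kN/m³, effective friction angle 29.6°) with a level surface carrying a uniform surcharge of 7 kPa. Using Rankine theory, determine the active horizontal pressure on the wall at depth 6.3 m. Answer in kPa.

45.3 kPa

K_a = (1 − sin φ)/(1 + sin φ) = 0.3387.
σ_v = γz + q = 20.1 × 6.3 + 7 = 133.6 kPa.
σ_h = K_a σ_v = 0.3387 × 133.6 = 45.27 kPa.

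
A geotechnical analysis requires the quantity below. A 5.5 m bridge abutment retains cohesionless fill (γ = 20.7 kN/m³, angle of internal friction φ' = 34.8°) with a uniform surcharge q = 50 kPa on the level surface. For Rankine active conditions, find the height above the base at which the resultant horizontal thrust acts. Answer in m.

K_a = 0.2733.
Triangular part P₁ = ½K_aγH² = 85.57 at H/3 = 1.833 m; rectangular part P₂ = K_a q H = 75.16 at H/2 = 2.750 m.
ȳ = (P₁·1.833 + P₂·2.750)/(P₁+P₂) = 2.262 m.

2.26 m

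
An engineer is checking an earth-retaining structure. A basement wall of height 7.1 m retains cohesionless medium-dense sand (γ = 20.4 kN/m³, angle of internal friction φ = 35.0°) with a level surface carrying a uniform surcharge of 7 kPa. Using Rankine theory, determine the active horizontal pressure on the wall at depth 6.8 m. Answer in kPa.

K_a = (1 − sin φ)/(1 + sin φ) = 0.2710.
σ_v = γz + q = 20.4 × 6.8 + 7 = 145.7 kPa.
σ_h = K_a σ_v = 0.2710 × 145.7 = 39.49 kPa.

39.5 kPa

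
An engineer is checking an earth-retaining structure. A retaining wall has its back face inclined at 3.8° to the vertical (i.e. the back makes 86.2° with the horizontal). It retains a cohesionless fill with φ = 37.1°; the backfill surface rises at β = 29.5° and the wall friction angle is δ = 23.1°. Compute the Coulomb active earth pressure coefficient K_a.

K_a = sin²(α+φ) / [sin²α · sin(α−δ) · (1 + √{sin(φ+δ)sin(φ−β) / (sin(α−δ)sin(α+β))})²].
With α = 86.2°, φ = 37.1°, δ = 23.1°, β = 29.5°: K_a = 0.4144.

0.414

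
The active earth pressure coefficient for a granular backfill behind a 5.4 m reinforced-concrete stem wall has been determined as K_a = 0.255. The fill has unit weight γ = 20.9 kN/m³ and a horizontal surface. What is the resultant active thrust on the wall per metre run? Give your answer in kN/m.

77.7 kN/m

P = ½ K_a γ H² = 0.5 × 0.255 × 20.9 × 5.4² = 77.70 kN/m.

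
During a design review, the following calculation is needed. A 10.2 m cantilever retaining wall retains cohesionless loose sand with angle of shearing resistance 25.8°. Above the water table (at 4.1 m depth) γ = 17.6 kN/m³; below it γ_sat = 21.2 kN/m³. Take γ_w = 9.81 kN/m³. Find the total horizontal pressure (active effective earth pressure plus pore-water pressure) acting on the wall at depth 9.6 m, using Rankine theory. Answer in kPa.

K_a = (1 − sin φ)/(1 + sin φ) = 0.3935.
γ' = 21.2 − 9.81 = 11.39 kN/m³.
Effective vertical stress at 9.6 m: σ'_v = 17.6×4.1 + 11.39×5.50 = 134.8 kPa.
σ'_h = K_a σ'_v = 0.3935 × 134.8 = 53.05 kPa; u = γ_w × 5.50 = 53.96 kPa.
Total σ_h = 53.05 + 53.96 = 107.0 kPa.

107 kPa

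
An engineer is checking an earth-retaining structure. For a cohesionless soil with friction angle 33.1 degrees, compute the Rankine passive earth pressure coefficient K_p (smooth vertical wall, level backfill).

K_p = (1 + sin φ)/(1 − sin φ) = tan²(45° + 33.1°/2) = 3.406.

3.41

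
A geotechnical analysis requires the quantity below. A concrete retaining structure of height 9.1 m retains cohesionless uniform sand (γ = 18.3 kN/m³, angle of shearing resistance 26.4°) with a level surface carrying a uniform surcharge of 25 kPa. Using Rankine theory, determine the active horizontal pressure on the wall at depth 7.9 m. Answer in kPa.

65.2 kPa

K_a = (1 − sin φ)/(1 + sin φ) = 0.3844.
σ_v = γz + q = 18.3 × 7.9 + 25 = 169.6 kPa.
σ_h = K_a σ_v = 0.3844 × 169.6 = 65.19 kPa.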